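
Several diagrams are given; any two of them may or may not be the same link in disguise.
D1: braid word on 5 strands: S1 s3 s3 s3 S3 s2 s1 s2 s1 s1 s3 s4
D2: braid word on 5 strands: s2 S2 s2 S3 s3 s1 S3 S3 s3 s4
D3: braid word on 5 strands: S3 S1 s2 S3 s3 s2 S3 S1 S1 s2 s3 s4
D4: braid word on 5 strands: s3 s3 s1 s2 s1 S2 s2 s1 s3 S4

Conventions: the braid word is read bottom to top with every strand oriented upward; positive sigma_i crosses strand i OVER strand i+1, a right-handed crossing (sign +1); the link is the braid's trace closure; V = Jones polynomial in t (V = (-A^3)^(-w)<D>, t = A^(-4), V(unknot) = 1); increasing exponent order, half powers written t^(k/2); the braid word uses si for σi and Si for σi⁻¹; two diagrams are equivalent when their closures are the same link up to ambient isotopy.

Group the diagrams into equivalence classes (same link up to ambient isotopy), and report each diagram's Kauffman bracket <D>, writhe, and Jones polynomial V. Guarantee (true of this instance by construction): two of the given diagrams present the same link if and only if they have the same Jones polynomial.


grouping into links: {D1, D4} | {D2} | {D3}
V(D1) = t^2 + 2t^4 - 2t^5 + t^6 - 2t^7 + t^8  (w +8, c 12, <D> = A^-8 - 2A^-4 + 1 - 2A^4 + 2A^8 + A^16)
D2 (bracket A^6; 10 crossings at w = +2): V = 1
V(D3) = -t^-3 + 2t^-2 - 2t^-1 + 3 - 2t + 2t^2 - t^3  [12 crossings, <D> = -A^-12 + 2A^-8 - 2A^-4 + 3 - 2A^4 + 2A^8 - A^12, w = 0]
V(D4) = t^2 + 2t^4 - 2t^5 + t^6 - 2t^7 + t^8  [10 crossings, <D> = A^-14 - 2A^-10 + A^-6 - 2A^-2 + 2A^2 + A^10, w = +6]
why: 3 values of V(t) split the 4 diagrams


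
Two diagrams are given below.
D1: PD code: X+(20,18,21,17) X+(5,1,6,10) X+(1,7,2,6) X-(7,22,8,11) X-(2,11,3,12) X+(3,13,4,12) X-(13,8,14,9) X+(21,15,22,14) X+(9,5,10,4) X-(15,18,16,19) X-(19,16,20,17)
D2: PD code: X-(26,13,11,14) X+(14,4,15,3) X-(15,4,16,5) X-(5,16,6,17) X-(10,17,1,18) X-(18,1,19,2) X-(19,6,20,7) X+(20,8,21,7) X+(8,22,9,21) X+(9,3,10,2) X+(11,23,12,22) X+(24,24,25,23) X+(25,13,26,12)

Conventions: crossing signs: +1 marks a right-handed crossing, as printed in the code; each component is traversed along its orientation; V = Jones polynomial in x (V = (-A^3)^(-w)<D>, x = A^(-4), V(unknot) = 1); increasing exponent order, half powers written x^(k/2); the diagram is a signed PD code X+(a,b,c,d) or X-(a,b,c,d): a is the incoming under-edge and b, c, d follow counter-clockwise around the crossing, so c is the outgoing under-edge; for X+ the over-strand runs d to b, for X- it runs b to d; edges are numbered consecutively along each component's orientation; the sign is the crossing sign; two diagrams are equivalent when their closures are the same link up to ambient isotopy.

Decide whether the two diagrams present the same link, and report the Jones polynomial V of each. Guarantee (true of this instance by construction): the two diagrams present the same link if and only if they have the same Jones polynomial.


equivalent: no
D1 (bracket -A^-11 + A^-7 - A^-3 + 2A + A^9; 11 crossings at w = +1): V = -x^(-3/2) - 2x^(1/2) + x^(3/2) - x^(5/2) + x^(7/2)
V(D2) = -x^(-5/2) - x^(-1/2)  (w +1, c 13, <D> = A^5 + A^13)
key observation: V(x) takes 2 values over 2 diagrams, fixing the grouping


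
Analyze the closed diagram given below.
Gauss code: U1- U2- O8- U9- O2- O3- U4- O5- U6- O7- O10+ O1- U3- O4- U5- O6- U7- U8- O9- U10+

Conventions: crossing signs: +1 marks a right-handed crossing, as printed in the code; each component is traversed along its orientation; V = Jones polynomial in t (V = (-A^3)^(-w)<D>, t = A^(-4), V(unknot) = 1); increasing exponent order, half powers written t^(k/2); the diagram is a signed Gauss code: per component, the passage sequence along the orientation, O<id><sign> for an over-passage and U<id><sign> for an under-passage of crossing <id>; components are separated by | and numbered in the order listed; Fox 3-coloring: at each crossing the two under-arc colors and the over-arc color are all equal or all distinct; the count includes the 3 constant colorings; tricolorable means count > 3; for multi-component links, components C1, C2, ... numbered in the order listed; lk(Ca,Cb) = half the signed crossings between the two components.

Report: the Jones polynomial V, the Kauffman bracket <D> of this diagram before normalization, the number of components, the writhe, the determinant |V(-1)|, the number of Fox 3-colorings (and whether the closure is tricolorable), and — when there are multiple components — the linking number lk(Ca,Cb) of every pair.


V = t^-11 - 2t^-10 + 2t^-9 - 3t^-8 + 2t^-7 - 2t^-6 + 2t^-5 + t^-3
<D> = A^-12 + 2A^-4 - 2 + 2A^4 - 3A^8 + 2A^12 - 2A^16 + A^20 (w = -8)
1 component over 10 crossings, w = -8
9 Fox colorings among 3^10, |V(-1)| = 15: tricolorable
why: the span of V is 8, forcing >= 8 crossings in any diagram


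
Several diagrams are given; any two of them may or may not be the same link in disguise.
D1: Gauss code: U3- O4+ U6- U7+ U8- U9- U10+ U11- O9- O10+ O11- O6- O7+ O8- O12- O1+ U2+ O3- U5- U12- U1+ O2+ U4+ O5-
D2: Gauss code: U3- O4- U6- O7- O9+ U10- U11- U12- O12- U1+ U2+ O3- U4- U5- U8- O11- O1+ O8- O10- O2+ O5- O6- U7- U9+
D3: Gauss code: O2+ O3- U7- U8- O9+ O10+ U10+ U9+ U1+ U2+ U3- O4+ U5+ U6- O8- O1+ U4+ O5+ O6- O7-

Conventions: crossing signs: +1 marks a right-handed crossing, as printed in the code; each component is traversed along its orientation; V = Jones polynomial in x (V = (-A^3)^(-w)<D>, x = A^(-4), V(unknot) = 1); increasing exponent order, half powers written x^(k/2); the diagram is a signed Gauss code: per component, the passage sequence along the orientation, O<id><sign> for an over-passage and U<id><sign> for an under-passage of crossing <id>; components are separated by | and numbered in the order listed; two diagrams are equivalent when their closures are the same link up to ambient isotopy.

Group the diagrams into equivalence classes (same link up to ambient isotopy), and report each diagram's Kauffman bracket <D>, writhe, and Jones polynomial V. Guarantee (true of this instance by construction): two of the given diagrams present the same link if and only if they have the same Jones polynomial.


classes: {D1} | {D2} | {D3}
V(D1) = x^-2 - x^-1 + 1 - x + x^2  [12 crossings, <D> = A^-14 - A^-10 + A^-6 - A^-2 + A^2, w = -2]
D2 (bracket A^-14 + A^-6 - A^-2; 12 crossings at w = -6): V = -x^-4 + x^-3 + x^-1
V(D3) = 1  [10 crossings, <D> = A^6, w = +2]
note: 3 values of V(x) split the 3 diagrams


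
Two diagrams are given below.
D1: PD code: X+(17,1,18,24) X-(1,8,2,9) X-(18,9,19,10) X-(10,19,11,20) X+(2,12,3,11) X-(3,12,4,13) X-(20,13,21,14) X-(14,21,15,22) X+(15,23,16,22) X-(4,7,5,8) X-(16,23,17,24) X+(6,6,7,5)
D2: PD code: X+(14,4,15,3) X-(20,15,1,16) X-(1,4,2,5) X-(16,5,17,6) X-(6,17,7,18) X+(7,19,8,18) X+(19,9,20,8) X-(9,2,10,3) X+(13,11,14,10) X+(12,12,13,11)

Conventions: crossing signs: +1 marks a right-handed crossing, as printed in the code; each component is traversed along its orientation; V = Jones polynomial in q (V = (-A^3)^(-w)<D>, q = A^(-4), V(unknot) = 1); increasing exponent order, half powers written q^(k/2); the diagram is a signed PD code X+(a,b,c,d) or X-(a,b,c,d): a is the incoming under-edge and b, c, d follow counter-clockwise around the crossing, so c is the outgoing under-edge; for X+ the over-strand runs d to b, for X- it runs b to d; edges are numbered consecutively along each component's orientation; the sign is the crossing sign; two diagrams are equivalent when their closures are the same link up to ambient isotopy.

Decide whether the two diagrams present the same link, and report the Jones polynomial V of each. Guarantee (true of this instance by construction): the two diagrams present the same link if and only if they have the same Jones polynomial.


equivalent: no
V(D1) = -q^-4 + q^-3 + q^-1  (w -4, c 12, <D> = A^-8 + 1 - A^4)
V(D2) = 1  [10 crossings, <D> = 1, w = 0]
key observation: 2 values of V(q) split the 2 diagrams


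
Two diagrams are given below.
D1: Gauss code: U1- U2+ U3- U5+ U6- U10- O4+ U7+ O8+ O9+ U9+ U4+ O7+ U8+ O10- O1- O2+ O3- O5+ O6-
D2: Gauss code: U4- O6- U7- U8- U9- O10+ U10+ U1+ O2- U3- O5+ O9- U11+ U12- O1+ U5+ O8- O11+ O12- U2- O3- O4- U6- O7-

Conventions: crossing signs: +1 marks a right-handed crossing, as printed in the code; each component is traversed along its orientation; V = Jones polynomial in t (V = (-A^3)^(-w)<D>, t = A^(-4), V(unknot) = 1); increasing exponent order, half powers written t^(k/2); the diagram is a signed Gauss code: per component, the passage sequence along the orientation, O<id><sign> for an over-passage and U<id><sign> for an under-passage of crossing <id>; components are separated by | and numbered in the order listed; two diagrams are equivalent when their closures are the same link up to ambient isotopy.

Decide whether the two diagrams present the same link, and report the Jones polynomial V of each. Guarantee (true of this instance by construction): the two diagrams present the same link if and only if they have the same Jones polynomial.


same link: no
V(D1) = t + t^3 - t^4  [10 crossings, <D> = -A^-10 + A^-6 + A^2, w = +2]
V(D2) = t^-8 - 2t^-7 + t^-6 - 2t^-5 + 2t^-4 + t^-2  [12 crossings, <D> = A^-4 + 2A^4 - 2A^8 + A^12 - 2A^16 + A^20, w = -4]
insight: V(t) takes 2 values over 2 diagrams, fixing the grouping


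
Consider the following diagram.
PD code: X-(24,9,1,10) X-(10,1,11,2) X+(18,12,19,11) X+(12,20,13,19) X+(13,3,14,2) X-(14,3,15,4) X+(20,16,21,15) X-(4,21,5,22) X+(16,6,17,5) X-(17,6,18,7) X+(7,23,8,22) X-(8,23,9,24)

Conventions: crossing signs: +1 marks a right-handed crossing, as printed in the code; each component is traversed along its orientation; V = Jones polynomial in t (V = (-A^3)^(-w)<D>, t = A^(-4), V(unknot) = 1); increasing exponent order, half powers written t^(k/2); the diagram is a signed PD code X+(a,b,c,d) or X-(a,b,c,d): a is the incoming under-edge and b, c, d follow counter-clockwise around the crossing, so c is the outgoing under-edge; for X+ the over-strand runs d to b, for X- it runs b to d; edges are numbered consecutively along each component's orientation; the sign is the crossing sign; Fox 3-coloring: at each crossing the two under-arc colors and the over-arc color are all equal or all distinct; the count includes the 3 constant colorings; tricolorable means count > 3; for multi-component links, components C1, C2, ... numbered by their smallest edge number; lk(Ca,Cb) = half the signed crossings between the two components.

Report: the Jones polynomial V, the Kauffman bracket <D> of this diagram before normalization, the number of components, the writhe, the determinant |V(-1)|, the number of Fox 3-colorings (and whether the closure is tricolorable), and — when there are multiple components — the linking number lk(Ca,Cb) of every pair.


V = -t^-3 + t^-2 - t^-1 + 3 - t + t^2 - t^3
<D> = -A^-12 + A^-8 - A^-4 + 3 - A^4 + A^8 - A^12 (w = 0)
1 component over 12 crossings, w = 0
27 Fox colorings among 3^12, |V(-1)| = 9: tricolorable
why: w = 0 (over 12 crossings) is diagram-only; (-A^3)^(0) removes it from V


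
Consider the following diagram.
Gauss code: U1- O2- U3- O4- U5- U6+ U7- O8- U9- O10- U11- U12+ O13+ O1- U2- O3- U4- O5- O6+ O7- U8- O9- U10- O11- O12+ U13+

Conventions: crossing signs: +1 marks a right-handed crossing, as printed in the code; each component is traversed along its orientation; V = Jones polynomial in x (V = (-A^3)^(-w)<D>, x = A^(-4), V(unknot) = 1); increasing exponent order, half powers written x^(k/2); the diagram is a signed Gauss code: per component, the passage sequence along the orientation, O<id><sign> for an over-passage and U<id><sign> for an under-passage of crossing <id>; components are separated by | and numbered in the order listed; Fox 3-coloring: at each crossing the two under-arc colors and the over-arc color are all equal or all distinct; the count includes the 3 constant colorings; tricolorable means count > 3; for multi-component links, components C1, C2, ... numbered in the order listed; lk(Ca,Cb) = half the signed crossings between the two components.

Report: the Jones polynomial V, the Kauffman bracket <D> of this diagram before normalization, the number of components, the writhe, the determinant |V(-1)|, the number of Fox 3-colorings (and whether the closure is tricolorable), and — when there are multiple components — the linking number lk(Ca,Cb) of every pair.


Jones polynomial: V(x) = -x^-10 + x^-9 - x^-8 + x^-7 - x^-6 + x^-5 + x^-3
<D> = -A^-9 - A^-1 + A^3 - A^7 + A^11 - A^15 + A^19; writhe -7
components 1, writhe -7 (13 crossings)
3-colorings: 3 of 3^13, det 7 — not tricolorable
note: |V(-1)| = 7: so not tricolorable, since 3 does not divide 7


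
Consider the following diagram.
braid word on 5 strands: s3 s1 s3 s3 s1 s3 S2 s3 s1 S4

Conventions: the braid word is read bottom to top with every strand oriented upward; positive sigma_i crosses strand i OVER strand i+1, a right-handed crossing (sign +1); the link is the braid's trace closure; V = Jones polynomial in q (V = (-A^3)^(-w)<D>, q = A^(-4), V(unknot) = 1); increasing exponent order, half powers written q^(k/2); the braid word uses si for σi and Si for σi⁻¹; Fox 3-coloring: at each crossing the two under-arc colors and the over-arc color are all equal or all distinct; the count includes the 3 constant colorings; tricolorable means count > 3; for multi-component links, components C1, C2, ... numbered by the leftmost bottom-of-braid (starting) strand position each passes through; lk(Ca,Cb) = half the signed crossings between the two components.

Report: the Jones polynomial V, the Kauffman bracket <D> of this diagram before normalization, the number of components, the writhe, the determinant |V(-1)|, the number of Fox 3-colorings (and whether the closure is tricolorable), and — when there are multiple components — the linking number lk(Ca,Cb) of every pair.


V(q) = q^3 + 2q^5 - 2q^6 + 2q^7 - 3q^8 + 2q^9 - 2q^10 + q^11
bracket: A^-26 - 2A^-22 + 2A^-18 - 3A^-14 + 2A^-10 - 2A^-6 + 2A^-2 + A^6, w = +6
1 component, writhe +6, over 10 crossings
det 15, colorings 9 of 3^10 — tricolorable
observation: V spans 8 powers of q: at least 8 crossings in any diagram


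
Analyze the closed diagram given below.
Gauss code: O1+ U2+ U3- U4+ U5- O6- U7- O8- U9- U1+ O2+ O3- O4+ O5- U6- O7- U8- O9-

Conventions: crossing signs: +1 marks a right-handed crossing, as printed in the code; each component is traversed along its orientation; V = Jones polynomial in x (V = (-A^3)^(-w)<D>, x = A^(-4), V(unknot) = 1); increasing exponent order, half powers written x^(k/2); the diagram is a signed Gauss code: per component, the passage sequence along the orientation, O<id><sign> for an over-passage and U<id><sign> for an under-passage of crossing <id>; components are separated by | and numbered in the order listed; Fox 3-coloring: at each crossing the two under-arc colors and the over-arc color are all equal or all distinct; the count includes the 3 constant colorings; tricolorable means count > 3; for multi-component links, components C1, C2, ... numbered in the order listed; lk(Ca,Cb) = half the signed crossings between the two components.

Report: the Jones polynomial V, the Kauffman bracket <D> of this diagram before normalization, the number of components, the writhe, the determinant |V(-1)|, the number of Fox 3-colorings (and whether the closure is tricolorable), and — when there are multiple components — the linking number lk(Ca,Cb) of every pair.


Jones polynomial: V(x) = -x^-4 + x^-3 + x^-1
<D> = -A^-5 - A^3 + A^7; writhe -3
components 1, writhe -3 (9 crossings)
3-colorings: 9 of 3^9, det 3 — tricolorable
note: V spans 3 powers of x: at least 3 crossings in any diagram


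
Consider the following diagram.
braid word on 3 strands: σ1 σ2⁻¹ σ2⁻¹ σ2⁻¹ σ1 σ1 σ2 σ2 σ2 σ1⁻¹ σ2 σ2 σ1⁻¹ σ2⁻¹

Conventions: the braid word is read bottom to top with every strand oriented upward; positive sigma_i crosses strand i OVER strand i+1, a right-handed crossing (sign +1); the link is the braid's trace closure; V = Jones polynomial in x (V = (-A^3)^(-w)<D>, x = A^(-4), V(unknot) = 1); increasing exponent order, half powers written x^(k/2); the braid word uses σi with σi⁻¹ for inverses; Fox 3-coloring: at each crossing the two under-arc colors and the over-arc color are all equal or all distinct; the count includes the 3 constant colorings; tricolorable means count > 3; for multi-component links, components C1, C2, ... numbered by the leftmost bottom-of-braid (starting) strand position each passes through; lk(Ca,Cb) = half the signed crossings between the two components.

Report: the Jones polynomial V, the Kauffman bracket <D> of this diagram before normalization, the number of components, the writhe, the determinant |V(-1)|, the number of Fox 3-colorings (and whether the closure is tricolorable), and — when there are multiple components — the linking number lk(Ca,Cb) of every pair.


V(x) = -x^-4 + 3x^-3 - 6x^-2 + 10x^-1 - 14 + 18x - 18x^2 + 18x^3 - 15x^4 + 10x^5 - 6x^6 + 3x^7 - x^8
bracket: -A^-26 + 3A^-22 - 6A^-18 + 10A^-14 - 15A^-10 + 18A^-6 - 18A^-2 + 18A^2 - 14A^6 + 10A^10 - 6A^14 + 3A^18 - A^22, w = +2
1 component, writhe +2, over 14 crossings
det 123, colorings 9 of 3^14 — tricolorable
observation: the span of V is 12, forcing >= 12 crossings in any diagram


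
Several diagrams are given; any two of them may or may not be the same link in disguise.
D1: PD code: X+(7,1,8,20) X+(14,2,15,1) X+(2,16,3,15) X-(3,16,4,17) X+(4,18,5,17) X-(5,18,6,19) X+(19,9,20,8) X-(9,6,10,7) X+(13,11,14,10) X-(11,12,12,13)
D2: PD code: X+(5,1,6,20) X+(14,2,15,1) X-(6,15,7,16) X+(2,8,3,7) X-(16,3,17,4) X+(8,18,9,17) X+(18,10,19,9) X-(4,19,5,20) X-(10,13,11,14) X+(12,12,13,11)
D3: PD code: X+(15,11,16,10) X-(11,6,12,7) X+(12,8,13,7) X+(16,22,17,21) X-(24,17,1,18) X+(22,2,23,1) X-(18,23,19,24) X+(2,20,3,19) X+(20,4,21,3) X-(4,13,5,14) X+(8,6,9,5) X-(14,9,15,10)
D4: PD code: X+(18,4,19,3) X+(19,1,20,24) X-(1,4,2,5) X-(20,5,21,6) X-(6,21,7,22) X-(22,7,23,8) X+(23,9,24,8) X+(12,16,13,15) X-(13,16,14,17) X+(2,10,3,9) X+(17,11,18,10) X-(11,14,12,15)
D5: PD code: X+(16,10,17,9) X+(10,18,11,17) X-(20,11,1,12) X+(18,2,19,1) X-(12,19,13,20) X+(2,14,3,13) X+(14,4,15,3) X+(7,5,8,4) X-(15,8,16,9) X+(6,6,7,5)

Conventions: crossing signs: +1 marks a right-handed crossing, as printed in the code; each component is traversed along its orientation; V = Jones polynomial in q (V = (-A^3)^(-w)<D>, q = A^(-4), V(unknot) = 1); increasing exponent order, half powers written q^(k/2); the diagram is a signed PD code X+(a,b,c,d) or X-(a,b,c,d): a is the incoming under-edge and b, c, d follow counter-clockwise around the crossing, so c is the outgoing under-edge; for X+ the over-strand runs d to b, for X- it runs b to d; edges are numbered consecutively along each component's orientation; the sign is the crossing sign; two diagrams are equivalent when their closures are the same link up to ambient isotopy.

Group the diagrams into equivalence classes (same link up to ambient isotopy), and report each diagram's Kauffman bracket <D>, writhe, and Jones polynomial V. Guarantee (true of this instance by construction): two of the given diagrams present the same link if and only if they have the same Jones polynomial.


equivalence classes: {D1} | {D2, D3, D5} | {D4}
D1 (bracket A^6; 10 crossings at w = +2): V = 1
V(D2) = q^-1 - 1 + 2q - 2q^2 + 2q^3 - 2q^4 + q^5  [10 crossings, <D> = A^-14 - 2A^-10 + 2A^-6 - 2A^-2 + 2A^2 - A^6 + A^10, w = +2]
V(D3) = q^-1 - 1 + 2q - 2q^2 + 2q^3 - 2q^4 + q^5  [12 crossings, <D> = A^-14 - 2A^-10 + 2A^-6 - 2A^-2 + 2A^2 - A^6 + A^10, w = +2]
V(D4) = q^-2 - q^-1 + 1 - q + q^2  (w 0, c 12, <D> = A^-8 - A^-4 + 1 - A^4 + A^8)
V(D5) = q^-1 - 1 + 2q - 2q^2 + 2q^3 - 2q^4 + q^5  [10 crossings, <D> = A^-8 - 2A^-4 + 2 - 2A^4 + 2A^8 - A^12 + A^16, w = +4]
observation: V(q) takes 3 values over 5 diagrams, fixing the grouping


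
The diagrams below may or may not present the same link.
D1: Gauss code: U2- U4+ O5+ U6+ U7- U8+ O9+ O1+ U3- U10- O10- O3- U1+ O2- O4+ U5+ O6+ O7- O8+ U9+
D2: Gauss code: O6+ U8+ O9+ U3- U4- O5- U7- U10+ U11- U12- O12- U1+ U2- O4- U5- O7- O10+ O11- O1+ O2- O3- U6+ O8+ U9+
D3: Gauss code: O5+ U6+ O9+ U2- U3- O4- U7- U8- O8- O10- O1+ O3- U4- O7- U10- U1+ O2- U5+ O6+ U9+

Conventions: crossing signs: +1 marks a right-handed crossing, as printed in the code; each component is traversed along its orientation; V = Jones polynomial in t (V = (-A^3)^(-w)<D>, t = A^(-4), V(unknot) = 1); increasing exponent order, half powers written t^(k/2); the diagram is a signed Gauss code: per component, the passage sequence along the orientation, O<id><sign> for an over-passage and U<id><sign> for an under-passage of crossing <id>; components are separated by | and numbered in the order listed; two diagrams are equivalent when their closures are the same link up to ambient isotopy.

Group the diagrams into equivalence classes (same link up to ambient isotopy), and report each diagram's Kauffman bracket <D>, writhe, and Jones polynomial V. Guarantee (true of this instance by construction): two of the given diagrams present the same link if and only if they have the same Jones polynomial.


grouping into links: {D1} | {D2, D3}
V(D1) = t + t^3 - t^4  (w +2, c 10, <D> = -A^-10 + A^-6 + A^2)
V(D2) = -t^-3 + t^-2 - t^-1 + 3 - t + t^2 - t^3  [12 crossings, <D> = -A^-18 + A^-14 - A^-10 + 3A^-6 - A^-2 + A^2 - A^6, w = -2]
D3 (bracket -A^-18 + A^-14 - A^-10 + 3A^-6 - A^-2 + A^2 - A^6; 10 crossings at w = -2): V = -t^-3 + t^-2 - t^-1 + 3 - t + t^2 - t^3
why: 2 values of V(t) split the 3 diagrams


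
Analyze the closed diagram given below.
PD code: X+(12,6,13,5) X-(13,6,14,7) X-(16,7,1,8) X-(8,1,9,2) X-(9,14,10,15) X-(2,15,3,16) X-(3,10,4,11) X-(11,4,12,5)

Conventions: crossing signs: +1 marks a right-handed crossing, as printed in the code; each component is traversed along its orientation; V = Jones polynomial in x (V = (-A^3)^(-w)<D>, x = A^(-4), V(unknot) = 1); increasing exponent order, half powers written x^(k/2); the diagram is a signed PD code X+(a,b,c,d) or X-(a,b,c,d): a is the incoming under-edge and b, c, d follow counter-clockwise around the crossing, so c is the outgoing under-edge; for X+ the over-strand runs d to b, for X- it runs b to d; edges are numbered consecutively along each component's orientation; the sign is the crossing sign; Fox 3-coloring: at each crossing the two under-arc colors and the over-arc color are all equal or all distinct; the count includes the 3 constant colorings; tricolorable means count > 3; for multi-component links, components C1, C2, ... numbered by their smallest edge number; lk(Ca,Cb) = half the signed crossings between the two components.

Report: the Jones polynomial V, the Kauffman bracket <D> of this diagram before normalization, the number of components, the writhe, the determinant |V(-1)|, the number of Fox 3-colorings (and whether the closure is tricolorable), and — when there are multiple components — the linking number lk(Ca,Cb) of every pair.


Jones polynomial: V(x) = -x^-7 + x^-6 - x^-5 + x^-4 + x^-2
<D> = A^-10 + A^-2 - A^2 + A^6 - A^10; writhe -6
components 1, writhe -6 (8 crossings)
3-colorings: 3 of 3^8, det 5 — not tricolorable
note: w = -6 (over 8 crossings) is diagram-only; (-A^3)^(6) removes it from V


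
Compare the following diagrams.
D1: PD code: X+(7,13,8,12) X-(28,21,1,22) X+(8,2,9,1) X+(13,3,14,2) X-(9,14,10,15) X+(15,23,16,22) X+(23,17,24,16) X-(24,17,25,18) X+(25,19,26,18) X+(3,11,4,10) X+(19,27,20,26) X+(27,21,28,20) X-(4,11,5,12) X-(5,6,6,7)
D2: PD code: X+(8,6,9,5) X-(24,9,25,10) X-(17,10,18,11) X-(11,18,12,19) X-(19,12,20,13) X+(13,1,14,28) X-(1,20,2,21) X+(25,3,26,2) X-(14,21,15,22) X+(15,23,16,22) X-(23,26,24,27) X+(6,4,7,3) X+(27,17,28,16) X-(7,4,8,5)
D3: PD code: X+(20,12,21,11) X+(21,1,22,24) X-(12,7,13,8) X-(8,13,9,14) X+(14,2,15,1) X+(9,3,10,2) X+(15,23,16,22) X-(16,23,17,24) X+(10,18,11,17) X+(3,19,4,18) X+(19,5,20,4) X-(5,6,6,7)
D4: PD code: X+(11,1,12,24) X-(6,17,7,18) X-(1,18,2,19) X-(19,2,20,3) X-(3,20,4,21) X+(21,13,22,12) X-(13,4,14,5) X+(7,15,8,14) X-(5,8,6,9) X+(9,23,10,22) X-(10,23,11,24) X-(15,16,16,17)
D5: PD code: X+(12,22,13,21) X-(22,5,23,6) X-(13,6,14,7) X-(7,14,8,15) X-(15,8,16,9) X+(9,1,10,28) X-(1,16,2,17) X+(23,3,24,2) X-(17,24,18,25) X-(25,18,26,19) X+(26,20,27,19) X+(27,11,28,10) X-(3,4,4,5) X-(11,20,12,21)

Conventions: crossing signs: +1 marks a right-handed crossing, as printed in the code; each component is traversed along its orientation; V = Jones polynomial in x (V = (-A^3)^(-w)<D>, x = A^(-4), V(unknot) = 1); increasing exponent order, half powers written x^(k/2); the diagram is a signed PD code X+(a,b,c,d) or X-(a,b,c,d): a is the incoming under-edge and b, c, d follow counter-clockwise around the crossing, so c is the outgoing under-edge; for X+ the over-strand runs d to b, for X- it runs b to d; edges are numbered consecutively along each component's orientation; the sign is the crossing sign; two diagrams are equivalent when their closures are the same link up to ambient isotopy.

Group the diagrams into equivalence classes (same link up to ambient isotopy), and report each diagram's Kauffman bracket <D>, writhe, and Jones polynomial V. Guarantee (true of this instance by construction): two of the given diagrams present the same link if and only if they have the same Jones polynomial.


equivalence classes: {D1} | {D2, D4, D5} | {D3}
D1 (bracket -A^-4 + 1 + A^8; 14 crossings at w = +4): V = x + x^3 - x^4
V(D2) = x^-5 - 2x^-4 + 2x^-3 - 2x^-2 + 2x^-1 - 1 + x  (w -2, c 14, <D> = A^-10 - A^-6 + 2A^-2 - 2A^2 + 2A^6 - 2A^10 + A^14)
D3 (bracket -A^-12 + A^-8 - A^-4 + 2 - A^4 + A^8; 12 crossings at w = +4): V = x - x^2 + 2x^3 - x^4 + x^5 - x^6
V(D4) = x^-5 - 2x^-4 + 2x^-3 - 2x^-2 + 2x^-1 - 1 + x  (w -4, c 12, <D> = A^-16 - A^-12 + 2A^-8 - 2A^-4 + 2 - 2A^4 + A^8)
V(D5) = x^-5 - 2x^-4 + 2x^-3 - 2x^-2 + 2x^-1 - 1 + x  (w -4, c 14, <D> = A^-16 - A^-12 + 2A^-8 - 2A^-4 + 2 - 2A^4 + A^8)
key observation: 3 values of V(x) split the 5 diagrams


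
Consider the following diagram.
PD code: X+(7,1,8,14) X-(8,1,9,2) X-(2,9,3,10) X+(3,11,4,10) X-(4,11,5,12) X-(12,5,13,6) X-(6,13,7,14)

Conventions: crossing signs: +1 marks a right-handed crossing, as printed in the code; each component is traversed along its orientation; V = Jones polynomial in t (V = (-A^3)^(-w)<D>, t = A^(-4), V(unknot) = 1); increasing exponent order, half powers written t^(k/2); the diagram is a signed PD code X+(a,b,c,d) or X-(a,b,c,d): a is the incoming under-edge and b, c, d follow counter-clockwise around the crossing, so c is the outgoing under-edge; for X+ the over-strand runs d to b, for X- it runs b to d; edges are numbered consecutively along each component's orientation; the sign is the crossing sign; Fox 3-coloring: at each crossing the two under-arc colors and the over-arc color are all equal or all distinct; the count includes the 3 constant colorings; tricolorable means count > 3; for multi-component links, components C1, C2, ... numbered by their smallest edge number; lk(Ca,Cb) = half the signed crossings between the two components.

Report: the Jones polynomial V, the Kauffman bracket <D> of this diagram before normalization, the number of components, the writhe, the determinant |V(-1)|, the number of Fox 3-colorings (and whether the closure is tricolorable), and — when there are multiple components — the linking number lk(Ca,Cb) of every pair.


Jones polynomial: V(t) = -t^-4 + t^-3 + t^-1
<D> = -A^-5 - A^3 + A^7; writhe -3
components 1, writhe -3 (7 crossings)
3-colorings: 9 of 3^7, det 3 — tricolorable
note: the span of V is 3, forcing >= 3 crossings in any diagram


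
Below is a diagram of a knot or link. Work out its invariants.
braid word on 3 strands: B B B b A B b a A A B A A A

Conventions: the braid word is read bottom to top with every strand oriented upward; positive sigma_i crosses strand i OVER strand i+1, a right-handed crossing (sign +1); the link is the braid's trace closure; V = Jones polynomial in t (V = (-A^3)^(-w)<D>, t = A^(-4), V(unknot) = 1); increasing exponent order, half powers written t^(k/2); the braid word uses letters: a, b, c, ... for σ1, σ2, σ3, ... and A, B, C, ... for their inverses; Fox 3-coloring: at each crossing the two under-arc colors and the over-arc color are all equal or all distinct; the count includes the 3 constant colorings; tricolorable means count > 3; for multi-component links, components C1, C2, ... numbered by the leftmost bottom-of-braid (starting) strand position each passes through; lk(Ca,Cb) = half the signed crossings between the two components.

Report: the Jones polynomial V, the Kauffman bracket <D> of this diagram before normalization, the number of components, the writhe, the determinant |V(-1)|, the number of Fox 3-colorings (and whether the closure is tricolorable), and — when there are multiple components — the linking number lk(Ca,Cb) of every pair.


V = -t^-8 + t^-5 + t^-3
<D> = A^-12 + A^-4 - A^8 (w = -8)
1 component over 14 crossings, w = -8
9 Fox colorings among 3^14, |V(-1)| = 3: tricolorable
why: det 3 = |V(-1)|; divisible by 3, so tricolorable


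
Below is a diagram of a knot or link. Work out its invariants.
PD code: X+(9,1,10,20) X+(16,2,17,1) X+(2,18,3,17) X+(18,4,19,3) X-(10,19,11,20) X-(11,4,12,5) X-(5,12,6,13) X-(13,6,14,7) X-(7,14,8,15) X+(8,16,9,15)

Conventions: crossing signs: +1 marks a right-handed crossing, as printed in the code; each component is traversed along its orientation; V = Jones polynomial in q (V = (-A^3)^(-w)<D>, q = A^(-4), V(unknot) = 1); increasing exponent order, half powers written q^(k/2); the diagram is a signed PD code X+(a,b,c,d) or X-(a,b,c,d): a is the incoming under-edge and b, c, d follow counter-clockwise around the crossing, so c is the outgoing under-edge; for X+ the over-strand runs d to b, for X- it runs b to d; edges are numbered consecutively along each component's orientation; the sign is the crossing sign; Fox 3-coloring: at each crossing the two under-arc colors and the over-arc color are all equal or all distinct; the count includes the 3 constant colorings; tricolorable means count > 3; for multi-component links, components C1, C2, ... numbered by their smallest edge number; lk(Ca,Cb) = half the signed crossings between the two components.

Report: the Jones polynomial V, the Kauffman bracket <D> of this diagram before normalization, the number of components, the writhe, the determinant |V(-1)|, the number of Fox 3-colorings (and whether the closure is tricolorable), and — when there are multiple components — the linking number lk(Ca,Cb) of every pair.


V = -q^-3 + q^-2 - q^-1 + 3 - q + q^2 - q^3
<D> = -A^-12 + A^-8 - A^-4 + 3 - A^4 + A^8 - A^12 (w = 0)
1 component over 10 crossings, w = 0
27 Fox colorings among 3^10, |V(-1)| = 9: tricolorable
why: w = 0 shifts under R1 moves; the (-A^3)^(0) factor cancels that in V


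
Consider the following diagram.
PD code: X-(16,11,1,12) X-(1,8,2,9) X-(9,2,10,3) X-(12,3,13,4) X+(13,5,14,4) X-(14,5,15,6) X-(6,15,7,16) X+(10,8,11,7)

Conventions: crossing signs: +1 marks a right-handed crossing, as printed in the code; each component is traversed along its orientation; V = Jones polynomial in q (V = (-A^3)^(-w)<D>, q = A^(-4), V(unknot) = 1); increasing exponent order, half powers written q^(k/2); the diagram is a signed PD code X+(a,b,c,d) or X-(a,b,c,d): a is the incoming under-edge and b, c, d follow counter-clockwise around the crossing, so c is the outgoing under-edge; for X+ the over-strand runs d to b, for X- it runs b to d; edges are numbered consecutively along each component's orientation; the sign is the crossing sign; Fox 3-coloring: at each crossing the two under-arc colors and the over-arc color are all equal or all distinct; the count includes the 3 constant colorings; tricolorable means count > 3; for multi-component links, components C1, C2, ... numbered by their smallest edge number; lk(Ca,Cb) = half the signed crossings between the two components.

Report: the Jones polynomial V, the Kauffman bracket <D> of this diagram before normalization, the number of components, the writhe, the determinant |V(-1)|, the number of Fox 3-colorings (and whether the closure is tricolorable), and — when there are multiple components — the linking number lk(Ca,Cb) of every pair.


V(q) = -q^-6 + q^-5 - q^-4 + 2q^-3 - q^-2 + q^-1
bracket: A^-8 - A^-4 + 2 - A^4 + A^8 - A^12, w = -4
1 component, writhe -4, over 8 crossings
det 7, colorings 3 of 3^8 — not tricolorable
observation: det 7 = |V(-1)|; not divisible by 3, so not tricolorable


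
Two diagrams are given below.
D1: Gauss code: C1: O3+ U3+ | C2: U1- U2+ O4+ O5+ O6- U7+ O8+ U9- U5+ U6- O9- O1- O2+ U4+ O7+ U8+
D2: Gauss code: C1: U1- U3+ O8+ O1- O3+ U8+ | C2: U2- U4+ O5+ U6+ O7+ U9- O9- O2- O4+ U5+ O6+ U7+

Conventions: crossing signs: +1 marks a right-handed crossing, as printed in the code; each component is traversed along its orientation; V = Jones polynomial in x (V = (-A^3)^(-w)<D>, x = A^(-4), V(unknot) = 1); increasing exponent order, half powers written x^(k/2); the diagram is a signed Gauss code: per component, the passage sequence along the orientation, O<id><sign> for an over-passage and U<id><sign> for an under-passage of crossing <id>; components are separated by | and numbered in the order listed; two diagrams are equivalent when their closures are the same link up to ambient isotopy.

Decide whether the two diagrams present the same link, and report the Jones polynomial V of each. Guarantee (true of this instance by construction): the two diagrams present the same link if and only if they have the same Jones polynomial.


same link: yes
V(D1) = -x^(1/2) - x^(3/2) - x^(5/2) + x^(9/2)  [9 crossings, <D> = -A^-9 + A^-1 + A^3 + A^7, w = +3]
V(D2) = -x^(1/2) - x^(3/2) - x^(5/2) + x^(9/2)  [9 crossings, <D> = -A^-9 + A^-1 + A^3 + A^7, w = +3]
insight: from 9 to 9 crossings by R-moves: one link, two diagrams


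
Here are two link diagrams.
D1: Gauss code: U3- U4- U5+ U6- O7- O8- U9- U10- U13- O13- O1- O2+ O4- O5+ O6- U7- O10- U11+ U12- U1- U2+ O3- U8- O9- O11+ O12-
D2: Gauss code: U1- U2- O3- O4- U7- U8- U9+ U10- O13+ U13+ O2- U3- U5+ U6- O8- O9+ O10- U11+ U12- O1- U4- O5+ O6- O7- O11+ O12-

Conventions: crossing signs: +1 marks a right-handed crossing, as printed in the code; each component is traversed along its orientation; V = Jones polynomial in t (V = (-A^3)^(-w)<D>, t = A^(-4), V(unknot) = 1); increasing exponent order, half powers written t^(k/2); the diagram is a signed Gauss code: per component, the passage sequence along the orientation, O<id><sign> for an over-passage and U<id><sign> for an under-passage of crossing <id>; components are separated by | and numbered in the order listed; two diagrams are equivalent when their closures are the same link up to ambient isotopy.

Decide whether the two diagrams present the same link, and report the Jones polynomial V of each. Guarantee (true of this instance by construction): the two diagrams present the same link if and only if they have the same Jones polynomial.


same link: yes
V(D1) = -t^-7 + t^-6 - t^-5 + t^-4 + t^-2  [13 crossings, <D> = -A^-13 - A^-5 + A^-1 - A^3 + A^7, w = -7]
D2 (bracket -A^-7 - A + A^5 - A^9 + A^13; 13 crossings at w = -5): V = -t^-7 + t^-6 - t^-5 + t^-4 + t^-2
note: all 2 diagrams share one V(t), hence one class


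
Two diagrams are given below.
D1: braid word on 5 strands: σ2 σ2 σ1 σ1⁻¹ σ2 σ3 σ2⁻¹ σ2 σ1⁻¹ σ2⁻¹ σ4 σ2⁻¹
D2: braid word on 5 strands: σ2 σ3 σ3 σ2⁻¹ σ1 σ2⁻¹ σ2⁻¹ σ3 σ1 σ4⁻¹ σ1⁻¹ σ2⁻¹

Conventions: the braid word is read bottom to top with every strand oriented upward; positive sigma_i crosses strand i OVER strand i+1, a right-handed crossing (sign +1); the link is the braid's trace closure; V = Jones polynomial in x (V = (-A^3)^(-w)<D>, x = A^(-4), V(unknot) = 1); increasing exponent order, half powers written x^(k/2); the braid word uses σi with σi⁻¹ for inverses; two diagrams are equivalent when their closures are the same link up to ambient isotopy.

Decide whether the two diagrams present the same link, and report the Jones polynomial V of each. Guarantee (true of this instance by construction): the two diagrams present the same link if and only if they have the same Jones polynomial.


equivalent: no
V(D1) = 1  (w +2, c 12, <D> = A^6)
D2 (bracket -A^-12 + A^-8 - A^-4 + 3 - A^4 + A^8 - A^12; 12 crossings at w = 0): V = -x^-3 + x^-2 - x^-1 + 3 - x + x^2 - x^3
why: comparing 2 Jones polynomials yields 2 groups


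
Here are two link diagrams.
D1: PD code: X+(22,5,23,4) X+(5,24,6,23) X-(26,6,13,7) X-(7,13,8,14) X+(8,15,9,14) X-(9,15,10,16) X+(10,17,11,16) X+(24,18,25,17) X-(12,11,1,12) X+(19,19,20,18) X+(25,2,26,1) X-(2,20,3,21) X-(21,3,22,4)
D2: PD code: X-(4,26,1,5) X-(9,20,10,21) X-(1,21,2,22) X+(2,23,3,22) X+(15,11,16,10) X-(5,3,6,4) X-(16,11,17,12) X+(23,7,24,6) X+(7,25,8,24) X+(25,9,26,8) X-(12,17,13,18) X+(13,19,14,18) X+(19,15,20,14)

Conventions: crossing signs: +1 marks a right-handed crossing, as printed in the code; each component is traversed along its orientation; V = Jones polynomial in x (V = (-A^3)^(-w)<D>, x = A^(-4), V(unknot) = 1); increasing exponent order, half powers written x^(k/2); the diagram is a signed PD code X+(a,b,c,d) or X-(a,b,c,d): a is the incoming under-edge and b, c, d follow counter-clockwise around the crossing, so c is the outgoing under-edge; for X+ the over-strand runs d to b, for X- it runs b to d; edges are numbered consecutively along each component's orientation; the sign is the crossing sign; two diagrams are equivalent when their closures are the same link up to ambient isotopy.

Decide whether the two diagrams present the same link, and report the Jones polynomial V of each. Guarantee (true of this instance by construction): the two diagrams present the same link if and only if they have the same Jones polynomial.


equivalent: no
V(D1) = -x^(-1/2) - x^(1/2)  (w +1, c 13, <D> = A + A^5)
V(D2) = -x^(-3/2) - 2x^(1/2) + x^(3/2) - x^(5/2) + x^(7/2)  [13 crossings, <D> = -A^-11 + A^-7 - A^-3 + 2A + A^9, w = +1]
key observation: comparing 2 Jones polynomials yields 2 groups


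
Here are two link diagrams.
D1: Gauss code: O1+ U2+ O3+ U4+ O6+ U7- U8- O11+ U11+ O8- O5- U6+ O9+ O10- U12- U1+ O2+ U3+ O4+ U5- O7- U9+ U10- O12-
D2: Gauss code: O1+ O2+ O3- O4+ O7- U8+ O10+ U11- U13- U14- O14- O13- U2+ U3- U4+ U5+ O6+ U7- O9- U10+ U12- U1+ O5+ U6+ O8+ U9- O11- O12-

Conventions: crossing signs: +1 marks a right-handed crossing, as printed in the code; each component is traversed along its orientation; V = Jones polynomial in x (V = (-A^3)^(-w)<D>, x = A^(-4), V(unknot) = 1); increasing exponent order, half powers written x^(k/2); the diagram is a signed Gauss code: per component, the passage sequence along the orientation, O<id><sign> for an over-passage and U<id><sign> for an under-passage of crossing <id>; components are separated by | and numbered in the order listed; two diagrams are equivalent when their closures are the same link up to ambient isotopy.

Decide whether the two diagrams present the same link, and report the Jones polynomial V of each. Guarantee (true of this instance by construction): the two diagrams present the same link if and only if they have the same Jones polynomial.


equivalent: yes
V(D1) = x^-1 - 1 + 2x - 2x^2 + 2x^3 - 2x^4 + x^5  (w +2, c 12, <D> = A^-14 - 2A^-10 + 2A^-6 - 2A^-2 + 2A^2 - A^6 + A^10)
V(D2) = x^-1 - 1 + 2x - 2x^2 + 2x^3 - 2x^4 + x^5  (w 0, c 14, <D> = A^-20 - 2A^-16 + 2A^-12 - 2A^-8 + 2A^-4 - 1 + A^4)
why: Reidemeister moves carry D1 (12 crossings) to D2 (14)


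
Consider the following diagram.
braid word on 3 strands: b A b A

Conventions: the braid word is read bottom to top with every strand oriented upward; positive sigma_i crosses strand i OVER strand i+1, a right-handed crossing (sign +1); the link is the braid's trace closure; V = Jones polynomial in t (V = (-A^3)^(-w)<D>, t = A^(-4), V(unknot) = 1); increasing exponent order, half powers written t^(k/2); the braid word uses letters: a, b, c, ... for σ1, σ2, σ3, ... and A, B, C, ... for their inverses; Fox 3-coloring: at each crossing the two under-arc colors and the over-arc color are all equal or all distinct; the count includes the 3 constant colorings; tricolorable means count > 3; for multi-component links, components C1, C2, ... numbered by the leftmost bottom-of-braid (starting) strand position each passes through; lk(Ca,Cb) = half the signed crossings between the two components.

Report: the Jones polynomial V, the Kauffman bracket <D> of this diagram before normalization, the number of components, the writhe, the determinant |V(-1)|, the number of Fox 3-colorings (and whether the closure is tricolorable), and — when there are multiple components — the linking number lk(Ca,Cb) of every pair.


V(t) = t^-2 - t^-1 + 1 - t + t^2
bracket: A^-8 - A^-4 + 1 - A^4 + A^8, w = 0
1 component, writhe 0, over 4 crossings
det 5, colorings 3 of 3^4 — not tricolorable
observation: V is palindromic (span 4, det 5): t -> 1/t fixes it; necessary, not sufficient, for amphichirality
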